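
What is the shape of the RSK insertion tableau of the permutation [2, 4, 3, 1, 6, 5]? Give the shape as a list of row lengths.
[3, 2, 1]

Row-insert each entry into an empty tableau.

After inserting 2: P = [[2]].
After inserting 4: P = [[2, 4]].
After inserting 3: P = [[2, 3], [4]].
After inserting 1: P = [[1, 3], [2], [4]].
After inserting 6: P = [[1, 3, 6], [2], [4]].
After inserting 5: P = [[1, 3, 5], [2, 6], [4]].

The final insertion tableau P = [[1, 3, 5], [2, 6], [4]] has shape [3, 2, 1].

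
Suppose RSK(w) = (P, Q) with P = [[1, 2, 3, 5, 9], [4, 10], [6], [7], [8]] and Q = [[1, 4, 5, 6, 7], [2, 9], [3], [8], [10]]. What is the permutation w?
8 7 1 2 4 6 10 5 9 3

Reverse the RSK construction: for i from n down to 1, find the cell of Q containing i, remove the entry at that cell from P, and reverse-bump it up through P; the value ejected from row 1 is w(i).

Step i=10: Q has 10 at row 5, column 1; remove 8 from row 5 of P and reverse-bump: 8 enters row 4 and ejects 7; 7 enters row 3 and ejects 6; 6 enters row 2 and ejects 4; 4 enters row 1 and ejects 3. So w(10) = 3. P is now [[1, 2, 4, 5, 9], [6, 10], [7], [8]].
Step i=9: Q has 9 at row 2, column 2; remove 10 from row 2 of P and reverse-bump: 10 enters row 1 and ejects 9. So w(9) = 9. P is now [[1, 2, 4, 5, 10], [6], [7], [8]].
Step i=8: Q has 8 at row 4, column 1; remove 8 from row 4 of P and reverse-bump: 8 enters row 3 and ejects 7; 7 enters row 2 and ejects 6; 6 enters row 1 and ejects 5. So w(8) = 5. P is now [[1, 2, 4, 6, 10], [7], [8]].
Step i=7: Q has 7 at row 1, column 5; remove that cell from P, ejecting 10. So w(7) = 10. P is now [[1, 2, 4, 6], [7], [8]].
Step i=6: Q has 6 at row 1, column 4; remove that cell from P, ejecting 6. So w(6) = 6. P is now [[1, 2, 4], [7], [8]].
Step i=5: Q has 5 at row 1, column 3; remove that cell from P, ejecting 4. So w(5) = 4. P is now [[1, 2], [7], [8]].
Step i=4: Q has 4 at row 1, column 2; remove that cell from P, ejecting 2. So w(4) = 2. P is now [[1], [7], [8]].
Step i=3: Q has 3 at row 3, column 1; remove 8 from row 3 of P and reverse-bump: 8 enters row 2 and ejects 7; 7 enters row 1 and ejects 1. So w(3) = 1. P is now [[7], [8]].
Step i=2: Q has 2 at row 2, column 1; remove 8 from row 2 of P and reverse-bump: 8 enters row 1 and ejects 7. So w(2) = 7. P is now [[8]].
Step i=1: Q has 1 at row 1, column 1; remove that cell from P, ejecting 8. So w(1) = 8. P is now [].

So w = 8 7 1 2 4 6 10 5 9 3.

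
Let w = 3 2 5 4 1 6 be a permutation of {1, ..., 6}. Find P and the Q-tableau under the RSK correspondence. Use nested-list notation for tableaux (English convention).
P = [[1, 4, 6], [2, 5], [3]], Q = [[1, 3, 6], [2, 4], [5]]

Insert each entry of the permutation into P by Schensted row insertion, recording in Q the position of each new cell.

Insert 3: appended to row 1. P = [[3]], Q = [[1]].
Insert 2: 2 bumps 3 from row 1; 3 starts row 2. P = [[2], [3]], Q = [[1], [2]].
Insert 5: appended to row 1. P = [[2, 5], [3]], Q = [[1, 3], [2]].
Insert 4: 4 bumps 5 from row 1; 5 appends to row 2. P = [[2, 4], [3, 5]], Q = [[1, 3], [2, 4]].
Insert 1: 1 bumps 2 from row 1; 2 bumps 3 from row 2; 3 starts row 3. P = [[1, 4], [2, 5], [3]], Q = [[1, 3], [2, 4], [5]].
Insert 6: appended to row 1. P = [[1, 4, 6], [2, 5], [3]], Q = [[1, 3, 6], [2, 4], [5]].

So P = [[1, 4, 6], [2, 5], [3]], Q = [[1, 3, 6], [2, 4], [5]].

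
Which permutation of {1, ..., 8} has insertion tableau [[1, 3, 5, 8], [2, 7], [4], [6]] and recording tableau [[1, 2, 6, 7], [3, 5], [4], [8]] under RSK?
Reverse RSK: for i = n, n-1, ..., 1, locate i in Q, remove the corresponding corner cell from P, and reverse-bump its entry up through P; the value ejected from row 1 is w(i).

So w = 6 7 4 2 3 5 8 1.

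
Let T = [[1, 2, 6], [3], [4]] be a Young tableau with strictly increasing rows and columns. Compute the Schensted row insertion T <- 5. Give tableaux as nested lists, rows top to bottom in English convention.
In row 1, 5 replaces 6 (the leftmost entry greater than 5); 6 is bumped to row 2. 6 is appended to row 2. The new tableau is [[1, 2, 5], [3, 6], [4]].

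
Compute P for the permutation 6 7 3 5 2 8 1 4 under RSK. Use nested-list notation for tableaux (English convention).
P = [[1, 4, 8], [2, 5], [3, 7], [6]]

Insert 6: appended to row 1. P = [[6]].
Insert 7: appended to row 1. P = [[6, 7]].
Insert 3: 3 bumps 6 from row 1; 6 starts row 2. P = [[3, 7], [6]].
Insert 5: 5 bumps 7 from row 1; 7 appends to row 2. P = [[3, 5], [6, 7]].
Insert 2: 2 bumps 3 from row 1; 3 bumps 6 from row 2; 6 starts row 3. P = [[2, 5], [3, 7], [6]].
Insert 8: appended to row 1. P = [[2, 5, 8], [3, 7], [6]].
Insert 1: 1 bumps 2 from row 1; 2 bumps 3 from row 2; 3 bumps 6 from row 3; 6 starts row 4. P = [[1, 5, 8], [2, 7], [3], [6]].
Insert 4: 4 bumps 5 from row 1; 5 bumps 7 from row 2; 7 appends to row 3. P = [[1, 4, 8], [2, 5], [3, 7], [6]].

So P = [[1, 4, 8], [2, 5], [3, 7], [6]].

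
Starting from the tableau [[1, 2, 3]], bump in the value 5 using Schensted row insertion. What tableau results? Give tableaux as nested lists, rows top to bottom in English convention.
5 is larger than every entry of row 1, so it is appended to row 1. The new tableau is [[1, 2, 3, 5]].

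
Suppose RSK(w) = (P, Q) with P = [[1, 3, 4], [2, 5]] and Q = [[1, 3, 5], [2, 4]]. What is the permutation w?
2 1 5 3 4

Reverse RSK: for i = n, n-1, ..., 1, locate i in Q, remove the corresponding corner cell from P, and reverse-bump its entry up through P; the value ejected from row 1 is w(i).

So w = 2 1 5 3 4.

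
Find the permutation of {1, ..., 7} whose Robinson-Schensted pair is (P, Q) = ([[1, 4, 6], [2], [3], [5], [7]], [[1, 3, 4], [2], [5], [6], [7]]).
7 3 5 6 4 2 1

Reverse the RSK construction: for i from n down to 1, find the cell of Q containing i, remove the entry at that cell from P, and reverse-bump it up through P; the value ejected from row 1 is w(i).

Step i=7: Q has 7 at row 5, column 1; remove 7 from row 5 of P and reverse-bump: 7 enters row 4 and ejects 5; 5 enters row 3 and ejects 3; 3 enters row 2 and ejects 2; 2 enters row 1 and ejects 1. So w(7) = 1. P is now [[2, 4, 6], [3], [5], [7]].
Step i=6: Q has 6 at row 4, column 1; remove 7 from row 4 of P and reverse-bump: 7 enters row 3 and ejects 5; 5 enters row 2 and ejects 3; 3 enters row 1 and ejects 2. So w(6) = 2. P is now [[3, 4, 6], [5], [7]].
Step i=5: Q has 5 at row 3, column 1; remove 7 from row 3 of P and reverse-bump: 7 enters row 2 and ejects 5; 5 enters row 1 and ejects 4. So w(5) = 4. P is now [[3, 5, 6], [7]].
Step i=4: Q has 4 at row 1, column 3; remove that cell from P, ejecting 6. So w(4) = 6. P is now [[3, 5], [7]].
Step i=3: Q has 3 at row 1, column 2; remove that cell from P, ejecting 5. So w(3) = 5. P is now [[3], [7]].
Step i=2: Q has 2 at row 2, column 1; remove 7 from row 2 of P and reverse-bump: 7 enters row 1 and ejects 3. So w(2) = 3. P is now [[7]].
Step i=1: Q has 1 at row 1, column 1; remove that cell from P, ejecting 7. So w(1) = 7. P is now [].

So w = 7 3 5 6 4 2 1.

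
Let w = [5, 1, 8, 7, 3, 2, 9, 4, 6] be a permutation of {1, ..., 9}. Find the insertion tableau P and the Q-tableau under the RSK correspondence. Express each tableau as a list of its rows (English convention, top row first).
Insert each entry of the permutation into P by Schensted row insertion, recording in Q the position of each new cell.

Insert 5: appended to row 1. P = [[5]], Q = [[1]].
Insert 1: 1 bumps 5 from row 1; 5 starts row 2. P = [[1], [5]], Q = [[1], [2]].
Insert 8: appended to row 1. P = [[1, 8], [5]], Q = [[1, 3], [2]].
Insert 7: 7 bumps 8 from row 1; 8 appends to row 2. P = [[1, 7], [5, 8]], Q = [[1, 3], [2, 4]].
Insert 3: 3 bumps 7 from row 1; 7 bumps 8 from row 2; 8 starts row 3. P = [[1, 3], [5, 7], [8]], Q = [[1, 3], [2, 4], [5]].
Insert 2: 2 bumps 3 from row 1; 3 bumps 5 from row 2; 5 bumps 8 from row 3; 8 starts row 4. P = [[1, 2], [3, 7], [5], [8]], Q = [[1, 3], [2, 4], [5], [6]].
Insert 9: appended to row 1. P = [[1, 2, 9], [3, 7], [5], [8]], Q = [[1, 3, 7], [2, 4], [5], [6]].
Insert 4: 4 bumps 9 from row 1; 9 appends to row 2. P = [[1, 2, 4], [3, 7, 9], [5], [8]], Q = [[1, 3, 7], [2, 4, 8], [5], [6]].
Insert 6: appended to row 1. P = [[1, 2, 4, 6], [3, 7, 9], [5], [8]], Q = [[1, 3, 7, 9], [2, 4, 8], [5], [6]].

So P = [[1, 2, 4, 6], [3, 7, 9], [5], [8]], Q = [[1, 3, 7, 9], [2, 4, 8], [5], [6]].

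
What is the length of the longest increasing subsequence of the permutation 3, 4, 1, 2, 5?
3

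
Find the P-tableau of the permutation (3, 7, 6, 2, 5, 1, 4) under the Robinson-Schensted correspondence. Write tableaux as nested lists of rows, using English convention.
P = [[1, 4], [2, 5], [3, 6], [7]]

Insert 3: appended to row 1. P = [[3]].
Insert 7: appended to row 1. P = [[3, 7]].
Insert 6: 6 bumps 7 from row 1; 7 starts row 2. P = [[3, 6], [7]].
Insert 2: 2 bumps 3 from row 1; 3 bumps 7 from row 2; 7 starts row 3. P = [[2, 6], [3], [7]].
Insert 5: 5 bumps 6 from row 1; 6 appends to row 2. P = [[2, 5], [3, 6], [7]].
Insert 1: 1 bumps 2 from row 1; 2 bumps 3 from row 2; 3 bumps 7 from row 3; 7 starts row 4. P = [[1, 5], [2, 6], [3], [7]].
Insert 4: 4 bumps 5 from row 1; 5 bumps 6 from row 2; 6 appends to row 3. P = [[1, 4], [2, 5], [3, 6], [7]].

So P = [[1, 4], [2, 5], [3, 6], [7]].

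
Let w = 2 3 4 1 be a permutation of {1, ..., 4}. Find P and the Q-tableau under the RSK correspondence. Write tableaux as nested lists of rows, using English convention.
P = [[1, 3, 4], [2]], Q = [[1, 2, 3], [4]]

Insert each entry of the permutation into P by Schensted row insertion, recording in Q the position of each new cell.

Insert 2: appended to row 1. P = [[2]].
Insert 3: appended to row 1. P = [[2, 3]].
Insert 4: appended to row 1. P = [[2, 3, 4]].
Insert 1: 1 bumps 2 from row 1; 2 starts row 2. P = [[1, 3, 4], [2]].

So P = [[1, 3, 4], [2]], Q = [[1, 2, 3], [4]].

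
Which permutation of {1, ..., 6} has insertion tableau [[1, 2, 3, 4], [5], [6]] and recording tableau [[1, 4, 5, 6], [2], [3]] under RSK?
6 5 1 2 3 4

Reverse the RSK construction: for i from n down to 1, find the cell of Q containing i, remove the entry at that cell from P, and reverse-bump it up through P; the value ejected from row 1 is w(i).

Step i=6: Q has 6 at row 1, column 4; remove that cell from P, ejecting 4. So w(6) = 4. P is now [[1, 2, 3], [5], [6]].
Step i=5: Q has 5 at row 1, column 3; remove that cell from P, ejecting 3. So w(5) = 3. P is now [[1, 2], [5], [6]].
Step i=4: Q has 4 at row 1, column 2; remove that cell from P, ejecting 2. So w(4) = 2. P is now [[1], [5], [6]].
Step i=3: Q has 3 at row 3, column 1; remove 6 from row 3 of P and reverse-bump: 6 enters row 2 and ejects 5; 5 enters row 1 and ejects 1. So w(3) = 1. P is now [[5], [6]].
Step i=2: Q has 2 at row 2, column 1; remove 6 from row 2 of P and reverse-bump: 6 enters row 1 and ejects 5. So w(2) = 5. P is now [[6]].
Step i=1: Q has 1 at row 1, column 1; remove that cell from P, ejecting 6. So w(1) = 6. P is now [].

So w = 6 5 1 2 3 4.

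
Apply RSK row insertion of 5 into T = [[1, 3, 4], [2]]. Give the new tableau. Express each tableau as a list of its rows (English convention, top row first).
[[1, 3, 4, 5], [2]]

5 is larger than every entry of row 1, so it is appended to row 1. The new tableau is [[1, 3, 4, 5], [2]].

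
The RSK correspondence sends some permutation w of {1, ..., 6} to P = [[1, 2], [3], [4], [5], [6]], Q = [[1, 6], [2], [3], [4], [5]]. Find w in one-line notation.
Reverse the RSK construction: for i from n down to 1, find the cell of Q containing i, remove the entry at that cell from P, and reverse-bump it up through P; the value ejected from row 1 is w(i).

Step i=6: Q has 6 at row 1, column 2; remove that cell from P, ejecting 2. So w(6) = 2. P is now [[1], [3], [4], [5], [6]].
Step i=5: Q has 5 at row 5, column 1; remove 6 from row 5 of P and reverse-bump: 6 enters row 4 and ejects 5; 5 enters row 3 and ejects 4; 4 enters row 2 and ejects 3; 3 enters row 1 and ejects 1. So w(5) = 1. P is now [[3], [4], [5], [6]].
Step i=4: Q has 4 at row 4, column 1; remove 6 from row 4 of P and reverse-bump: 6 enters row 3 and ejects 5; 5 enters row 2 and ejects 4; 4 enters row 1 and ejects 3. So w(4) = 3. P is now [[4], [5], [6]].
Step i=3: Q has 3 at row 3, column 1; remove 6 from row 3 of P and reverse-bump: 6 enters row 2 and ejects 5; 5 enters row 1 and ejects 4. So w(3) = 4. P is now [[5], [6]].
Step i=2: Q has 2 at row 2, column 1; remove 6 from row 2 of P and reverse-bump: 6 enters row 1 and ejects 5. So w(2) = 5. P is now [[6]].
Step i=1: Q has 1 at row 1, column 1; remove that cell from P, ejecting 6. So w(1) = 6. P is now [].

So w = 6 5 4 3 1 2.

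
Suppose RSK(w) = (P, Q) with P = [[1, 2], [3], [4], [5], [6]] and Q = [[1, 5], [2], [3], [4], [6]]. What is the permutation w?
Reverse RSK: for i = n, n-1, ..., 1, locate i in Q, remove the corresponding corner cell from P, and reverse-bump its entry up through P; the value ejected from row 1 is w(i).

So w = 6 5 4 1 3 2.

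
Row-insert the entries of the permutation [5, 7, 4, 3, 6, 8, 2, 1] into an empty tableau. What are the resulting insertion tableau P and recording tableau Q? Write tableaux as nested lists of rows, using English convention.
Insert each entry of the permutation into P by Schensted row insertion, recording in Q the position of each new cell.

Insert 5: appended to row 1. P = [[5]].
Insert 7: appended to row 1. P = [[5, 7]].
Insert 4: 4 bumps 5 from row 1; 5 starts row 2. P = [[4, 7], [5]].
Insert 3: 3 bumps 4 from row 1; 4 bumps 5 from row 2; 5 starts row 3. P = [[3, 7], [4], [5]].
Insert 6: 6 bumps 7 from row 1; 7 appends to row 2. P = [[3, 6], [4, 7], [5]].
Insert 8: appended to row 1. P = [[3, 6, 8], [4, 7], [5]].
Insert 2: 2 bumps 3 from row 1; 3 bumps 4 from row 2; 4 bumps 5 from row 3; 5 starts row 4. P = [[2, 6, 8], [3, 7], [4], [5]].
Insert 1: 1 bumps 2 from row 1; 2 bumps 3 from row 2; 3 bumps 4 from row 3; 4 bumps 5 from row 4; 5 starts row 5. P = [[1, 6, 8], [2, 7], [3], [4], [5]].

So P = [[1, 6, 8], [2, 7], [3], [4], [5]], Q = [[1, 2, 6], [3, 5], [4], [7], [8]].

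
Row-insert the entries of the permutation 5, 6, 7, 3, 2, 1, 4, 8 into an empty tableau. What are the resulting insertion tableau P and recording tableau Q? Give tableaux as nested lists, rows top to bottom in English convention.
P = [[1, 4, 7, 8], [2, 6], [3], [5]], Q = [[1, 2, 3, 8], [4, 7], [5], [6]]

Insert each entry of the permutation into P by Schensted row insertion, recording in Q the position of each new cell.

Insert 5: appended to row 1. P = [[5]], Q = [[1]].
Insert 6: appended to row 1. P = [[5, 6]], Q = [[1, 2]].
Insert 7: appended to row 1. P = [[5, 6, 7]], Q = [[1, 2, 3]].
Insert 3: 3 bumps 5 from row 1; 5 starts row 2. P = [[3, 6, 7], [5]], Q = [[1, 2, 3], [4]].
Insert 2: 2 bumps 3 from row 1; 3 bumps 5 from row 2; 5 starts row 3. P = [[2, 6, 7], [3], [5]], Q = [[1, 2, 3], [4], [5]].
Insert 1: 1 bumps 2 from row 1; 2 bumps 3 from row 2; 3 bumps 5 from row 3; 5 starts row 4. P = [[1, 6, 7], [2], [3], [5]], Q = [[1, 2, 3], [4], [5], [6]].
Insert 4: 4 bumps 6 from row 1; 6 appends to row 2. P = [[1, 4, 7], [2, 6], [3], [5]], Q = [[1, 2, 3], [4, 7], [5], [6]].
Insert 8: appended to row 1. P = [[1, 4, 7, 8], [2, 6], [3], [5]], Q = [[1, 2, 3, 8], [4, 7], [5], [6]].

So P = [[1, 4, 7, 8], [2, 6], [3], [5]], Q = [[1, 2, 3, 8], [4, 7], [5], [6]].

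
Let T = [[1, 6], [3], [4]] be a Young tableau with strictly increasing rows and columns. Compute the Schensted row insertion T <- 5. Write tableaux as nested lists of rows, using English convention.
[[1, 5], [3, 6], [4]]

In row 1, 5 replaces 6 (the leftmost entry greater than 5); 6 is bumped to row 2. 6 is appended to row 2. The new tableau is [[1, 5], [3, 6], [4]].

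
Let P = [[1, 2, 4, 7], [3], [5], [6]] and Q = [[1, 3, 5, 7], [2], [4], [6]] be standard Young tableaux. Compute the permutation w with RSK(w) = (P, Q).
Reverse the RSK construction: for i from n down to 1, find the cell of Q containing i, remove the entry at that cell from P, and reverse-bump it up through P; the value ejected from row 1 is w(i).

Step i=7: Q has 7 at row 1, column 4; remove that cell from P, ejecting 7. So w(7) = 7. P is now [[1, 2, 4], [3], [5], [6]].
Step i=6: Q has 6 at row 4, column 1; remove 6 from row 4 of P and reverse-bump: 6 enters row 3 and ejects 5; 5 enters row 2 and ejects 3; 3 enters row 1 and ejects 2. So w(6) = 2. P is now [[1, 3, 4], [5], [6]].
Step i=5: Q has 5 at row 1, column 3; remove that cell from P, ejecting 4. So w(5) = 4. P is now [[1, 3], [5], [6]].
Step i=4: Q has 4 at row 3, column 1; remove 6 from row 3 of P and reverse-bump: 6 enters row 2 and ejects 5; 5 enters row 1 and ejects 3. So w(4) = 3. P is now [[1, 5], [6]].
Step i=3: Q has 3 at row 1, column 2; remove that cell from P, ejecting 5. So w(3) = 5. P is now [[1], [6]].
Step i=2: Q has 2 at row 2, column 1; remove 6 from row 2 of P and reverse-bump: 6 enters row 1 and ejects 1. So w(2) = 1. P is now [[6]].
Step i=1: Q has 1 at row 1, column 1; remove that cell from P, ejecting 6. So w(1) = 6. P is now [].

So w = 6 1 5 3 4 2 7.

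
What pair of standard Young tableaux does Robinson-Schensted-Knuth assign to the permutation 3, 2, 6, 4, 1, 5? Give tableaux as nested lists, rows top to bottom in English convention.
Insert each entry of the permutation into P by Schensted row insertion, recording in Q the position of each new cell.

Insert 3: appended to row 1. P = [[3]].
Insert 2: 2 bumps 3 from row 1; 3 starts row 2. P = [[2], [3]].
Insert 6: appended to row 1. P = [[2, 6], [3]].
Insert 4: 4 bumps 6 from row 1; 6 appends to row 2. P = [[2, 4], [3, 6]].
Insert 1: 1 bumps 2 from row 1; 2 bumps 3 from row 2; 3 starts row 3. P = [[1, 4], [2, 6], [3]].
Insert 5: appended to row 1. P = [[1, 4, 5], [2, 6], [3]].

So P = [[1, 4, 5], [2, 6], [3]], Q = [[1, 3, 6], [2, 4], [5]].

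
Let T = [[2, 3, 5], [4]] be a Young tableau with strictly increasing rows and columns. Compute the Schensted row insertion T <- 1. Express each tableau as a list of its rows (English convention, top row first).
In row 1, 1 replaces 2 (the leftmost entry greater than 1); 2 is bumped to row 2. In row 2, 2 replaces 4 (the leftmost entry greater than 2); 4 is bumped to row 3. 4 starts a new row 3. The new tableau is [[1, 3, 5], [2], [4]].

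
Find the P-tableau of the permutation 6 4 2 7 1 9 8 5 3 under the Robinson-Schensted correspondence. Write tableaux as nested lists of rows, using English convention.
Insert 6: appended to row 1. P = [[6]].
Insert 4: 4 bumps 6 from row 1; 6 starts row 2. P = [[4], [6]].
Insert 2: 2 bumps 4 from row 1; 4 bumps 6 from row 2; 6 starts row 3. P = [[2], [4], [6]].
Insert 7: appended to row 1. P = [[2, 7], [4], [6]].
Insert 1: 1 bumps 2 from row 1; 2 bumps 4 from row 2; 4 bumps 6 from row 3; 6 starts row 4. P = [[1, 7], [2], [4], [6]].
Insert 9: appended to row 1. P = [[1, 7, 9], [2], [4], [6]].
Insert 8: 8 bumps 9 from row 1; 9 appends to row 2. P = [[1, 7, 8], [2, 9], [4], [6]].
Insert 5: 5 bumps 7 from row 1; 7 bumps 9 from row 2; 9 appends to row 3. P = [[1, 5, 8], [2, 7], [4, 9], [6]].
Insert 3: 3 bumps 5 from row 1; 5 bumps 7 from row 2; 7 bumps 9 from row 3; 9 appends to row 4. P = [[1, 3, 8], [2, 5], [4, 7], [6, 9]].

So P = [[1, 3, 8], [2, 5], [4, 7], [6, 9]].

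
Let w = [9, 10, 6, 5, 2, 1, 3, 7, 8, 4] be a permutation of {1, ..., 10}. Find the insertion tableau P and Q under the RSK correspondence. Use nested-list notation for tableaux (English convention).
P = [[1, 3, 4, 8], [2, 7], [5, 10], [6], [9]], Q = [[1, 2, 8, 9], [3, 7], [4, 10], [5], [6]]

Insert each entry of the permutation into P by Schensted row insertion, recording in Q the position of each new cell.

After inserting 9: P = [[9]].
After inserting 10: P = [[9, 10]].
After inserting 6: P = [[6, 10], [9]].
After inserting 5: P = [[5, 10], [6], [9]].
After inserting 2: P = [[2, 10], [5], [6], [9]].
After inserting 1: P = [[1, 10], [2], [5], [6], [9]].
After inserting 3: P = [[1, 3], [2, 10], [5], [6], [9]].
After inserting 7: P = [[1, 3, 7], [2, 10], [5], [6], [9]].
After inserting 8: P = [[1, 3, 7, 8], [2, 10], [5], [6], [9]].
After inserting 4: P = [[1, 3, 4, 8], [2, 7], [5, 10], [6], [9]].

So P = [[1, 3, 4, 8], [2, 7], [5, 10], [6], [9]], Q = [[1, 2, 8, 9], [3, 7], [4, 10], [5], [6]].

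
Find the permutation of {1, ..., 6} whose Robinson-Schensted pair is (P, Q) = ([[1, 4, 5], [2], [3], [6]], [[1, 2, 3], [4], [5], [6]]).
3 4 6 5 2 1

Reverse RSK: for i = n, n-1, ..., 1, locate i in Q, remove the corresponding corner cell from P, and reverse-bump its entry up through P; the value ejected from row 1 is w(i).

So w = 3 4 6 5 2 1.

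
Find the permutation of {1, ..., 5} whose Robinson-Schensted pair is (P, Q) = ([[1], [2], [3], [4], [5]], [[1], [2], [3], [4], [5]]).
Reverse RSK: for i = n, n-1, ..., 1, locate i in Q, remove the corresponding corner cell from P, and reverse-bump its entry up through P; the value ejected from row 1 is w(i).

So w = 5 4 3 2 1.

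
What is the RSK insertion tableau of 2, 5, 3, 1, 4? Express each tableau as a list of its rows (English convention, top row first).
After inserting 2: P = [[2]].
After inserting 5: P = [[2, 5]].
After inserting 3: P = [[2, 3], [5]].
After inserting 1: P = [[1, 3], [2], [5]].
After inserting 4: P = [[1, 3, 4], [2], [5]].

So P = [[1, 3, 4], [2], [5]].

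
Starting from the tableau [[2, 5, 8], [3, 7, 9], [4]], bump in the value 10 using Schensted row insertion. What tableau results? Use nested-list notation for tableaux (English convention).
10 is larger than every entry of row 1, so it is appended to row 1. The new tableau is [[2, 5, 8, 10], [3, 7, 9], [4]].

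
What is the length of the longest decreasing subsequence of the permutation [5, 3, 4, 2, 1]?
4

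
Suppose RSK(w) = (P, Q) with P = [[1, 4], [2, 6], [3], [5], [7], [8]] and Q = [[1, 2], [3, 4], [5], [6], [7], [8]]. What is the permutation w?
5 8 3 7 6 4 2 1

Reverse the RSK construction: for i from n down to 1, find the cell of Q containing i, remove the entry at that cell from P, and reverse-bump it up through P; the value ejected from row 1 is w(i).

Step i=8: Q has 8 at row 6, column 1; remove 8 from row 6 of P and reverse-bump: 8 enters row 5 and ejects 7; 7 enters row 4 and ejects 5; 5 enters row 3 and ejects 3; 3 enters row 2 and ejects 2; 2 enters row 1 and ejects 1. So w(8) = 1. P is now [[2, 4], [3, 6], [5], [7], [8]].
Step i=7: Q has 7 at row 5, column 1; remove 8 from row 5 of P and reverse-bump: 8 enters row 4 and ejects 7; 7 enters row 3 and ejects 5; 5 enters row 2 and ejects 3; 3 enters row 1 and ejects 2. So w(7) = 2. P is now [[3, 4], [5, 6], [7], [8]].
Step i=6: Q has 6 at row 4, column 1; remove 8 from row 4 of P and reverse-bump: 8 enters row 3 and ejects 7; 7 enters row 2 and ejects 6; 6 enters row 1 and ejects 4. So w(6) = 4. P is now [[3, 6], [5, 7], [8]].
Step i=5: Q has 5 at row 3, column 1; remove 8 from row 3 of P and reverse-bump: 8 enters row 2 and ejects 7; 7 enters row 1 and ejects 6. So w(5) = 6. P is now [[3, 7], [5, 8]].
Step i=4: Q has 4 at row 2, column 2; remove 8 from row 2 of P and reverse-bump: 8 enters row 1 and ejects 7. So w(4) = 7. P is now [[3, 8], [5]].
Step i=3: Q has 3 at row 2, column 1; remove 5 from row 2 of P and reverse-bump: 5 enters row 1 and ejects 3. So w(3) = 3. P is now [[5, 8]].
Step i=2: Q has 2 at row 1, column 2; remove that cell from P, ejecting 8. So w(2) = 8. P is now [[5]].
Step i=1: Q has 1 at row 1, column 1; remove that cell from P, ejecting 5. So w(1) = 5. P is now [].

So w = 5 8 3 7 6 4 2 1.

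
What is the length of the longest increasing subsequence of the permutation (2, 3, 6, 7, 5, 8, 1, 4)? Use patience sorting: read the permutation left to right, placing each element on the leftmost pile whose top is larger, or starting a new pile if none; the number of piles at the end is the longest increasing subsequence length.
5

2: new pile. tops = [2]
3: new pile. tops = [2, 3]
6: new pile. tops = [2, 3, 6]
7: new pile. tops = [2, 3, 6, 7]
5: onto pile 3 (replacing 6). tops = [2, 3, 5, 7]
8: new pile. tops = [2, 3, 5, 7, 8]
1: onto pile 1 (replacing 2). tops = [1, 3, 5, 7, 8]
4: onto pile 3 (replacing 5). tops = [1, 3, 4, 7, 8]

5 piles, so the longest increasing subsequence has length 5.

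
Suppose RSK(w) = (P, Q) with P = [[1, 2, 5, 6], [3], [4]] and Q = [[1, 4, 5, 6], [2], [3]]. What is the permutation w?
Reverse the RSK construction: for i from n down to 1, find the cell of Q containing i, remove the entry at that cell from P, and reverse-bump it up through P; the value ejected from row 1 is w(i).

Step i=6: Q has 6 at row 1, column 4; remove that cell from P, ejecting 6. So w(6) = 6. P is now [[1, 2, 5], [3], [4]].
Step i=5: Q has 5 at row 1, column 3; remove that cell from P, ejecting 5. So w(5) = 5. P is now [[1, 2], [3], [4]].
Step i=4: Q has 4 at row 1, column 2; remove that cell from P, ejecting 2. So w(4) = 2. P is now [[1], [3], [4]].
Step i=3: Q has 3 at row 3, column 1; remove 4 from row 3 of P and reverse-bump: 4 enters row 2 and ejects 3; 3 enters row 1 and ejects 1. So w(3) = 1. P is now [[3], [4]].
Step i=2: Q has 2 at row 2, column 1; remove 4 from row 2 of P and reverse-bump: 4 enters row 1 and ejects 3. So w(2) = 3. P is now [[4]].
Step i=1: Q has 1 at row 1, column 1; remove that cell from P, ejecting 4. So w(1) = 4. P is now [].

So w = 4 3 1 2 5 6.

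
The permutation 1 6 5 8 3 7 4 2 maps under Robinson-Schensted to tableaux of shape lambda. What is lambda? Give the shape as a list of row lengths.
Row-insert each entry into an empty tableau.

After inserting 1: P = [[1]].
After inserting 6: P = [[1, 6]].
After inserting 5: P = [[1, 5], [6]].
After inserting 8: P = [[1, 5, 8], [6]].
After inserting 3: P = [[1, 3, 8], [5], [6]].
After inserting 7: P = [[1, 3, 7], [5, 8], [6]].
After inserting 4: P = [[1, 3, 4], [5, 7], [6, 8]].
After inserting 2: P = [[1, 2, 4], [3, 7], [5, 8], [6]].

The final insertion tableau P = [[1, 2, 4], [3, 7], [5, 8], [6]] has shape [3, 2, 2, 1].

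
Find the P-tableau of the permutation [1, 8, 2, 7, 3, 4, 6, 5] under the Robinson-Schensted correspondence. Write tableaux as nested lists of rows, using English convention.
P = [[1, 2, 3, 4, 5], [6], [7], [8]]

Insert 1: appended to row 1. P = [[1]].
Insert 8: appended to row 1. P = [[1, 8]].
Insert 2: 2 bumps 8 from row 1; 8 starts row 2. P = [[1, 2], [8]].
Insert 7: appended to row 1. P = [[1, 2, 7], [8]].
Insert 3: 3 bumps 7 from row 1; 7 bumps 8 from row 2; 8 starts row 3. P = [[1, 2, 3], [7], [8]].
Insert 4: appended to row 1. P = [[1, 2, 3, 4], [7], [8]].
Insert 6: appended to row 1. P = [[1, 2, 3, 4, 6], [7], [8]].
Insert 5: 5 bumps 6 from row 1; 6 bumps 7 from row 2; 7 bumps 8 from row 3; 8 starts row 4. P = [[1, 2, 3, 4, 5], [6], [7], [8]].

So P = [[1, 2, 3, 4, 5], [6], [7], [8]].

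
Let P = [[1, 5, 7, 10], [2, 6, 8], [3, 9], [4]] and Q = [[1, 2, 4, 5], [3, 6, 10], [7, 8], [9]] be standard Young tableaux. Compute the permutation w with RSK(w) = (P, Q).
4 6 3 9 10 8 2 5 1 7

Reverse the RSK construction: for i from n down to 1, find the cell of Q containing i, remove the entry at that cell from P, and reverse-bump it up through P; the value ejected from row 1 is w(i).

Step i=10: Q has 10 at row 2, column 3; remove 8 from row 2 of P and reverse-bump: 8 enters row 1 and ejects 7. So w(10) = 7. P is now [[1, 5, 8, 10], [2, 6], [3, 9], [4]].
Step i=9: Q has 9 at row 4, column 1; remove 4 from row 4 of P and reverse-bump: 4 enters row 3 and ejects 3; 3 enters row 2 and ejects 2; 2 enters row 1 and ejects 1. So w(9) = 1. P is now [[2, 5, 8, 10], [3, 6], [4, 9]].
Step i=8: Q has 8 at row 3, column 2; remove 9 from row 3 of P and reverse-bump: 9 enters row 2 and ejects 6; 6 enters row 1 and ejects 5. So w(8) = 5. P is now [[2, 6, 8, 10], [3, 9], [4]].
Step i=7: Q has 7 at row 3, column 1; remove 4 from row 3 of P and reverse-bump: 4 enters row 2 and ejects 3; 3 enters row 1 and ejects 2. So w(7) = 2. P is now [[3, 6, 8, 10], [4, 9]].
Step i=6: Q has 6 at row 2, column 2; remove 9 from row 2 of P and reverse-bump: 9 enters row 1 and ejects 8. So w(6) = 8. P is now [[3, 6, 9, 10], [4]].
Step i=5: Q has 5 at row 1, column 4; remove that cell from P, ejecting 10. So w(5) = 10. P is now [[3, 6, 9], [4]].
Step i=4: Q has 4 at row 1, column 3; remove that cell from P, ejecting 9. So w(4) = 9. P is now [[3, 6], [4]].
Step i=3: Q has 3 at row 2, column 1; remove 4 from row 2 of P and reverse-bump: 4 enters row 1 and ejects 3. So w(3) = 3. P is now [[4, 6]].
Step i=2: Q has 2 at row 1, column 2; remove that cell from P, ejecting 6. So w(2) = 6. P is now [[4]].
Step i=1: Q has 1 at row 1, column 1; remove that cell from P, ejecting 4. So w(1) = 4. P is now [].

So w = 4 6 3 9 10 8 2 5 1 7.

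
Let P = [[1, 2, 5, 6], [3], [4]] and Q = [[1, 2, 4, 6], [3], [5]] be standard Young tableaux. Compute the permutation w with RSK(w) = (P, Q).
Reverse the RSK construction: for i from n down to 1, find the cell of Q containing i, remove the entry at that cell from P, and reverse-bump it up through P; the value ejected from row 1 is w(i).

Step i=6: Q has 6 at row 1, column 4; remove that cell from P, ejecting 6. So w(6) = 6. P is now [[1, 2, 5], [3], [4]].
Step i=5: Q has 5 at row 3, column 1; remove 4 from row 3 of P and reverse-bump: 4 enters row 2 and ejects 3; 3 enters row 1 and ejects 2. So w(5) = 2. P is now [[1, 3, 5], [4]].
Step i=4: Q has 4 at row 1, column 3; remove that cell from P, ejecting 5. So w(4) = 5. P is now [[1, 3], [4]].
Step i=3: Q has 3 at row 2, column 1; remove 4 from row 2 of P and reverse-bump: 4 enters row 1 and ejects 3. So w(3) = 3. P is now [[1, 4]].
Step i=2: Q has 2 at row 1, column 2; remove that cell from P, ejecting 4. So w(2) = 4. P is now [[1]].
Step i=1: Q has 1 at row 1, column 1; remove that cell from P, ejecting 1. So w(1) = 1. P is now [].

So w = 1 4 3 5 2 6.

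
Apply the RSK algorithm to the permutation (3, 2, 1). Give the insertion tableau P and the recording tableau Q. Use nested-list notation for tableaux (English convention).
P = [[1], [2], [3]], Q = [[1], [2], [3]]

Insert each entry of the permutation into P by Schensted row insertion, recording in Q the position of each new cell.

Insert 3: appended to row 1. P = [[3]].
Insert 2: 2 bumps 3 from row 1; 3 starts row 2. P = [[2], [3]].
Insert 1: 1 bumps 2 from row 1; 2 bumps 3 from row 2; 3 starts row 3. P = [[1], [2], [3]].

So P = [[1], [2], [3]], Q = [[1], [2], [3]].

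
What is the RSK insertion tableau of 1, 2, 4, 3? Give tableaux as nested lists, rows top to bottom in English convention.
Insert 1: appended to row 1. P = [[1]].
Insert 2: appended to row 1. P = [[1, 2]].
Insert 4: appended to row 1. P = [[1, 2, 4]].
Insert 3: 3 bumps 4 from row 1; 4 starts row 2. P = [[1, 2, 3], [4]].

So P = [[1, 2, 3], [4]].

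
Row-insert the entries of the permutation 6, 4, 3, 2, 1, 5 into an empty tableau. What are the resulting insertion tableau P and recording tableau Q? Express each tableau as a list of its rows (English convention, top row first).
Insert each entry of the permutation into P by Schensted row insertion, recording in Q the position of each new cell.

After inserting 6: P = [[6]].
After inserting 4: P = [[4], [6]].
After inserting 3: P = [[3], [4], [6]].
After inserting 2: P = [[2], [3], [4], [6]].
After inserting 1: P = [[1], [2], [3], [4], [6]].
After inserting 5: P = [[1, 5], [2], [3], [4], [6]].

So P = [[1, 5], [2], [3], [4], [6]], Q = [[1, 6], [2], [3], [4], [5]].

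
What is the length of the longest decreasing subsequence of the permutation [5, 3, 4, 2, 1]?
4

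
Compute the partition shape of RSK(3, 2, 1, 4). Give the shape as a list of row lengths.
Row-insert each entry into an empty tableau.

After inserting 3: P = [[3]].
After inserting 2: P = [[2], [3]].
After inserting 1: P = [[1], [2], [3]].
After inserting 4: P = [[1, 4], [2], [3]].

The final insertion tableau P = [[1, 4], [2], [3]] has shape [2, 1, 1].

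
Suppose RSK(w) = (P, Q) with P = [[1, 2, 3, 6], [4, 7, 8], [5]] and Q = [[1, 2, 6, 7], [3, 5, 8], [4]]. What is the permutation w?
Reverse RSK: for i = n, n-1, ..., 1, locate i in Q, remove the corresponding corner cell from P, and reverse-bump its entry up through P; the value ejected from row 1 is w(i).

So w = 5 7 4 1 2 3 8 6.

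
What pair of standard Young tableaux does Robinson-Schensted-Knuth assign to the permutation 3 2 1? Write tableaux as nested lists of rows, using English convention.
P = [[1], [2], [3]], Q = [[1], [2], [3]]

Insert each entry of the permutation into P by Schensted row insertion, recording in Q the position of each new cell.

Insert 3: appended to row 1. P = [[3]], Q = [[1]].
Insert 2: 2 bumps 3 from row 1; 3 starts row 2. P = [[2], [3]], Q = [[1], [2]].
Insert 1: 1 bumps 2 from row 1; 2 bumps 3 from row 2; 3 starts row 3. P = [[1], [2], [3]], Q = [[1], [2], [3]].

So P = [[1], [2], [3]], Q = [[1], [2], [3]].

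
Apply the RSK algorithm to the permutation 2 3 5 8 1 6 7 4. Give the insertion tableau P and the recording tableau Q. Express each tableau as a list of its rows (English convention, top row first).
P = [[1, 3, 4, 6, 7], [2, 5], [8]], Q = [[1, 2, 3, 4, 7], [5, 6], [8]]

Insert each entry of the permutation into P by Schensted row insertion, recording in Q the position of each new cell.

Insert 2: appended to row 1. P = [[2]], Q = [[1]].
Insert 3: appended to row 1. P = [[2, 3]], Q = [[1, 2]].
Insert 5: appended to row 1. P = [[2, 3, 5]], Q = [[1, 2, 3]].
Insert 8: appended to row 1. P = [[2, 3, 5, 8]], Q = [[1, 2, 3, 4]].
Insert 1: 1 bumps 2 from row 1; 2 starts row 2. P = [[1, 3, 5, 8], [2]], Q = [[1, 2, 3, 4], [5]].
Insert 6: 6 bumps 8 from row 1; 8 appends to row 2. P = [[1, 3, 5, 6], [2, 8]], Q = [[1, 2, 3, 4], [5, 6]].
Insert 7: appended to row 1. P = [[1, 3, 5, 6, 7], [2, 8]], Q = [[1, 2, 3, 4, 7], [5, 6]].
Insert 4: 4 bumps 5 from row 1; 5 bumps 8 from row 2; 8 starts row 3. P = [[1, 3, 4, 6, 7], [2, 5], [8]], Q = [[1, 2, 3, 4, 7], [5, 6], [8]].

So P = [[1, 3, 4, 6, 7], [2, 5], [8]], Q = [[1, 2, 3, 4, 7], [5, 6], [8]].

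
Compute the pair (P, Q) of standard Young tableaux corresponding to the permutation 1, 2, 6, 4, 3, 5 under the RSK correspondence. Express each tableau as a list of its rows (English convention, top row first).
Insert each entry of the permutation into P by Schensted row insertion, recording in Q the position of each new cell.

After inserting 1: P = [[1]].
After inserting 2: P = [[1, 2]].
After inserting 6: P = [[1, 2, 6]].
After inserting 4: P = [[1, 2, 4], [6]].
After inserting 3: P = [[1, 2, 3], [4], [6]].
After inserting 5: P = [[1, 2, 3, 5], [4], [6]].

So P = [[1, 2, 3, 5], [4], [6]], Q = [[1, 2, 3, 6], [4], [5]].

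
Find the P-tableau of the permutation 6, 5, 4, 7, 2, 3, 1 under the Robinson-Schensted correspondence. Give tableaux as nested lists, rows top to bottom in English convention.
Insert 6: appended to row 1. P = [[6]].
Insert 5: 5 bumps 6 from row 1; 6 starts row 2. P = [[5], [6]].
Insert 4: 4 bumps 5 from row 1; 5 bumps 6 from row 2; 6 starts row 3. P = [[4], [5], [6]].
Insert 7: appended to row 1. P = [[4, 7], [5], [6]].
Insert 2: 2 bumps 4 from row 1; 4 bumps 5 from row 2; 5 bumps 6 from row 3; 6 starts row 4. P = [[2, 7], [4], [5], [6]].
Insert 3: 3 bumps 7 from row 1; 7 appends to row 2. P = [[2, 3], [4, 7], [5], [6]].
Insert 1: 1 bumps 2 from row 1; 2 bumps 4 from row 2; 4 bumps 5 from row 3; 5 bumps 6 from row 4; 6 starts row 5. P = [[1, 3], [2, 7], [4], [5], [6]].

So P = [[1, 3], [2, 7], [4], [5], [6]].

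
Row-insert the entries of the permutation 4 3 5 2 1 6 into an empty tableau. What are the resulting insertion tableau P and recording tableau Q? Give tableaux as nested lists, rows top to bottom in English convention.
Insert each entry of the permutation into P by Schensted row insertion, recording in Q the position of each new cell.

Insert 4: appended to row 1. P = [[4]], Q = [[1]].
Insert 3: 3 bumps 4 from row 1; 4 starts row 2. P = [[3], [4]], Q = [[1], [2]].
Insert 5: appended to row 1. P = [[3, 5], [4]], Q = [[1, 3], [2]].
Insert 2: 2 bumps 3 from row 1; 3 bumps 4 from row 2; 4 starts row 3. P = [[2, 5], [3], [4]], Q = [[1, 3], [2], [4]].
Insert 1: 1 bumps 2 from row 1; 2 bumps 3 from row 2; 3 bumps 4 from row 3; 4 starts row 4. P = [[1, 5], [2], [3], [4]], Q = [[1, 3], [2], [4], [5]].
Insert 6: appended to row 1. P = [[1, 5, 6], [2], [3], [4]], Q = [[1, 3, 6], [2], [4], [5]].

So P = [[1, 5, 6], [2], [3], [4]], Q = [[1, 3, 6], [2], [4], [5]].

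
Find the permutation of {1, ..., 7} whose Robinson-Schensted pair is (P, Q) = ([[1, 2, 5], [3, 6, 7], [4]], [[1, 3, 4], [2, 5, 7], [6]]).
4 1 6 7 3 2 5

Reverse the RSK construction: for i from n down to 1, find the cell of Q containing i, remove the entry at that cell from P, and reverse-bump it up through P; the value ejected from row 1 is w(i).

Step i=7: Q has 7 at row 2, column 3; remove 7 from row 2 of P and reverse-bump: 7 enters row 1 and ejects 5. So w(7) = 5. P is now [[1, 2, 7], [3, 6], [4]].
Step i=6: Q has 6 at row 3, column 1; remove 4 from row 3 of P and reverse-bump: 4 enters row 2 and ejects 3; 3 enters row 1 and ejects 2. So w(6) = 2. P is now [[1, 3, 7], [4, 6]].
Step i=5: Q has 5 at row 2, column 2; remove 6 from row 2 of P and reverse-bump: 6 enters row 1 and ejects 3. So w(5) = 3. P is now [[1, 6, 7], [4]].
Step i=4: Q has 4 at row 1, column 3; remove that cell from P, ejecting 7. So w(4) = 7. P is now [[1, 6], [4]].
Step i=3: Q has 3 at row 1, column 2; remove that cell from P, ejecting 6. So w(3) = 6. P is now [[1], [4]].
Step i=2: Q has 2 at row 2, column 1; remove 4 from row 2 of P and reverse-bump: 4 enters row 1 and ejects 1. So w(2) = 1. P is now [[4]].
Step i=1: Q has 1 at row 1, column 1; remove that cell from P, ejecting 4. So w(1) = 4. P is now [].

So w = 4 1 6 7 3 2 5.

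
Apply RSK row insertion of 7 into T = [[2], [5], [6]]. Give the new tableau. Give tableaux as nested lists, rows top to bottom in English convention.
7 is larger than every entry of row 1, so it is appended to row 1. The new tableau is [[2, 7], [5], [6]].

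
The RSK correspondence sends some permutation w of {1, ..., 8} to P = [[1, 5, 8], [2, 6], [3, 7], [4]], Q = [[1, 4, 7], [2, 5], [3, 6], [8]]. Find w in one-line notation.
Reverse the RSK construction: for i from n down to 1, find the cell of Q containing i, remove the entry at that cell from P, and reverse-bump it up through P; the value ejected from row 1 is w(i).

Step i=8: Q has 8 at row 4, column 1; remove 4 from row 4 of P and reverse-bump: 4 enters row 3 and ejects 3; 3 enters row 2 and ejects 2; 2 enters row 1 and ejects 1. So w(8) = 1. P is now [[2, 5, 8], [3, 6], [4, 7]].
Step i=7: Q has 7 at row 1, column 3; remove that cell from P, ejecting 8. So w(7) = 8. P is now [[2, 5], [3, 6], [4, 7]].
Step i=6: Q has 6 at row 3, column 2; remove 7 from row 3 of P and reverse-bump: 7 enters row 2 and ejects 6; 6 enters row 1 and ejects 5. So w(6) = 5. P is now [[2, 6], [3, 7], [4]].
Step i=5: Q has 5 at row 2, column 2; remove 7 from row 2 of P and reverse-bump: 7 enters row 1 and ejects 6. So w(5) = 6. P is now [[2, 7], [3], [4]].
Step i=4: Q has 4 at row 1, column 2; remove that cell from P, ejecting 7. So w(4) = 7. P is now [[2], [3], [4]].
Step i=3: Q has 3 at row 3, column 1; remove 4 from row 3 of P and reverse-bump: 4 enters row 2 and ejects 3; 3 enters row 1 and ejects 2. So w(3) = 2. P is now [[3], [4]].
Step i=2: Q has 2 at row 2, column 1; remove 4 from row 2 of P and reverse-bump: 4 enters row 1 and ejects 3. So w(2) = 3. P is now [[4]].
Step i=1: Q has 1 at row 1, column 1; remove that cell from P, ejecting 4. So w(1) = 4. P is now [].

So w = 4 3 2 7 6 5 8 1.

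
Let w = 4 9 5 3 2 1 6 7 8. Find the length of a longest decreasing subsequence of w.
5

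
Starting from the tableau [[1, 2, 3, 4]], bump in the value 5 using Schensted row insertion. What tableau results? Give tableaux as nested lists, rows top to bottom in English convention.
5 is larger than every entry of row 1, so it is appended to row 1. The new tableau is [[1, 2, 3, 4, 5]].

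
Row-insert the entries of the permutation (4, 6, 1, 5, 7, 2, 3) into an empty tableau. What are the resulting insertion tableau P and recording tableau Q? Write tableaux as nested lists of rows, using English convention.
Insert each entry of the permutation into P by Schensted row insertion, recording in Q the position of each new cell.

After inserting 4: P = [[4]].
After inserting 6: P = [[4, 6]].
After inserting 1: P = [[1, 6], [4]].
After inserting 5: P = [[1, 5], [4, 6]].
After inserting 7: P = [[1, 5, 7], [4, 6]].
After inserting 2: P = [[1, 2, 7], [4, 5], [6]].
After inserting 3: P = [[1, 2, 3], [4, 5, 7], [6]].

So P = [[1, 2, 3], [4, 5, 7], [6]], Q = [[1, 2, 5], [3, 4, 7], [6]].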